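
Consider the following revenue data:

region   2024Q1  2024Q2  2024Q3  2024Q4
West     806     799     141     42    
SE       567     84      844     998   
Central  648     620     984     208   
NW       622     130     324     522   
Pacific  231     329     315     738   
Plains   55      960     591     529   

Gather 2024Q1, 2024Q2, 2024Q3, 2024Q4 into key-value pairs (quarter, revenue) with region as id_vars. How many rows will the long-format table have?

24

6 region values × 4 melted columns = 24 rows.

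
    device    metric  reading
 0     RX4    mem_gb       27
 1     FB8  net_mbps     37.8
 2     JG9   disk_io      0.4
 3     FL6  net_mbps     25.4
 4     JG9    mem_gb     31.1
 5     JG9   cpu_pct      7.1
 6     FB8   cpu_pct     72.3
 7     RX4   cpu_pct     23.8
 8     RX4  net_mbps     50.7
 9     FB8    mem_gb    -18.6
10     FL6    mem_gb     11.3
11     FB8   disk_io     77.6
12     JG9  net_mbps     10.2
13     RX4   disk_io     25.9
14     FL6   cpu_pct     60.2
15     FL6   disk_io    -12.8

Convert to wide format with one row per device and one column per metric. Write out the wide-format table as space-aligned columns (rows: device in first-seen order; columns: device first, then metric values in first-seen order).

Columns: device plus the 4 distinct metric values (mem_gb, net_mbps, disk_io, cpu_pct).
For example, row RX4 column mem_gb takes reading=27 from the long row (RX4, mem_gb).

device  mem_gb  net_mbps  disk_io  cpu_pct
RX4     27      50.7      25.9     23.8   
FB8     -18.6   37.8      77.6     72.3   
JG9     31.1    10.2      0.4      7.1    
FL6     11.3    25.4      -12.8    60.2   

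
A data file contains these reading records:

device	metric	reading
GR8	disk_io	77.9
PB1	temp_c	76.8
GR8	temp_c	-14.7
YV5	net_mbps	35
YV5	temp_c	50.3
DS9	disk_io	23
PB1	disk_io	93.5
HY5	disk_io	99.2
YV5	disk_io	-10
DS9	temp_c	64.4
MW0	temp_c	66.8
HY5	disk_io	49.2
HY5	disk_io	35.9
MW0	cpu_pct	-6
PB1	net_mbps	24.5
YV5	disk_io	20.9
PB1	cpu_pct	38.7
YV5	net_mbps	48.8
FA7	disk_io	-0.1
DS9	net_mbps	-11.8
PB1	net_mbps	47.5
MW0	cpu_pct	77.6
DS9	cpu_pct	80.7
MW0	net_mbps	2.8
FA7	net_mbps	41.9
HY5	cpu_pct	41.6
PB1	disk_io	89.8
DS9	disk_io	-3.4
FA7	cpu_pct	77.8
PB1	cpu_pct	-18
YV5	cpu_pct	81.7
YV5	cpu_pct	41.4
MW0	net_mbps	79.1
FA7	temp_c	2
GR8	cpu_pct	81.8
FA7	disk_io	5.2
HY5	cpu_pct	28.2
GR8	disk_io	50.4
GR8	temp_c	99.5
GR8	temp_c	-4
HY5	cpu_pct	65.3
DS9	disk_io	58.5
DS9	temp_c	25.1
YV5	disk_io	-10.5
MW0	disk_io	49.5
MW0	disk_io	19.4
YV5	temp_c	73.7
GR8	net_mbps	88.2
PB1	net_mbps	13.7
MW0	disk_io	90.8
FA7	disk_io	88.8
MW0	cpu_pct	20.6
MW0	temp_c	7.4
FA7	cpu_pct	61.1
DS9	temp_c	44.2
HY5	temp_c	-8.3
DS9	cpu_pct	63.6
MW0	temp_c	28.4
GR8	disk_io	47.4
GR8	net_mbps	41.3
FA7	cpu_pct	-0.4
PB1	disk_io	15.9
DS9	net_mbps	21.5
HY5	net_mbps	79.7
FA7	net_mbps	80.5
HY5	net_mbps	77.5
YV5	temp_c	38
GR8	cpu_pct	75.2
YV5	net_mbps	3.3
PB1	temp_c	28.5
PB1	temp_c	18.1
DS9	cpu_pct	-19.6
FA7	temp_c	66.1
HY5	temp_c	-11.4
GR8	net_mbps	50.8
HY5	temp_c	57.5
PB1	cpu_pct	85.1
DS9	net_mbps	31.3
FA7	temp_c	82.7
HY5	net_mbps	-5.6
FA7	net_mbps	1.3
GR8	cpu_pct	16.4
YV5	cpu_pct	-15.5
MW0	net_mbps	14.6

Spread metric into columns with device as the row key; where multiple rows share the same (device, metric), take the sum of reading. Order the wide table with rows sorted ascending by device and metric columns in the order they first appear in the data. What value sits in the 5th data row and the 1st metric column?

With rows sorted ascending by device, row 5 is device=MW0. metric columns in first-appearance order: disk_io, temp_c, net_mbps, cpu_pct; column 1 is disk_io.
Long rows with device=MW0, metric=disk_io: 49.5 + 19.4 + 90.8 = 159.7.

159.7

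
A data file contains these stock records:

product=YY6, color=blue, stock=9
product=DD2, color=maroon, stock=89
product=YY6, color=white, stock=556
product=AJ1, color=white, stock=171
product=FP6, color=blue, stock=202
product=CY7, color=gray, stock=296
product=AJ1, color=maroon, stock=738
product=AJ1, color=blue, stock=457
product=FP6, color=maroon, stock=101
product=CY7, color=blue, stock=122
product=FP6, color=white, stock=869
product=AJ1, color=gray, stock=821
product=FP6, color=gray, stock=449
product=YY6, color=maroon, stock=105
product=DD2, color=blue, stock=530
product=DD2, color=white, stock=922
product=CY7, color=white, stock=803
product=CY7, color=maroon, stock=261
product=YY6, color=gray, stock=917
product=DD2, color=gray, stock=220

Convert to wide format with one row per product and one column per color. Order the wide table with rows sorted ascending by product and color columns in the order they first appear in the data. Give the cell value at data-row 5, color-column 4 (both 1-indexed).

917

With rows sorted ascending by product, row 5 is product=YY6. color columns in first-appearance order: blue, maroon, white, gray; column 4 is gray.
Long rows with product=YY6, color=gray: stock = 917.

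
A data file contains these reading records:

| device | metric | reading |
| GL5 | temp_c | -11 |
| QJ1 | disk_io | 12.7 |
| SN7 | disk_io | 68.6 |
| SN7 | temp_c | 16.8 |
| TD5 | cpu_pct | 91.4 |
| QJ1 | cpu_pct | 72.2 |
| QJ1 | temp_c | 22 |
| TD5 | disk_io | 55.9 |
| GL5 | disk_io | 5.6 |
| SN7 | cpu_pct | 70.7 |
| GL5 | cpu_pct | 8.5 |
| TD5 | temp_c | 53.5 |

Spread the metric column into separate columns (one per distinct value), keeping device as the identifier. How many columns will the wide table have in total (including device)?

1 column for device plus 3 distinct metric values → 4 columns.

4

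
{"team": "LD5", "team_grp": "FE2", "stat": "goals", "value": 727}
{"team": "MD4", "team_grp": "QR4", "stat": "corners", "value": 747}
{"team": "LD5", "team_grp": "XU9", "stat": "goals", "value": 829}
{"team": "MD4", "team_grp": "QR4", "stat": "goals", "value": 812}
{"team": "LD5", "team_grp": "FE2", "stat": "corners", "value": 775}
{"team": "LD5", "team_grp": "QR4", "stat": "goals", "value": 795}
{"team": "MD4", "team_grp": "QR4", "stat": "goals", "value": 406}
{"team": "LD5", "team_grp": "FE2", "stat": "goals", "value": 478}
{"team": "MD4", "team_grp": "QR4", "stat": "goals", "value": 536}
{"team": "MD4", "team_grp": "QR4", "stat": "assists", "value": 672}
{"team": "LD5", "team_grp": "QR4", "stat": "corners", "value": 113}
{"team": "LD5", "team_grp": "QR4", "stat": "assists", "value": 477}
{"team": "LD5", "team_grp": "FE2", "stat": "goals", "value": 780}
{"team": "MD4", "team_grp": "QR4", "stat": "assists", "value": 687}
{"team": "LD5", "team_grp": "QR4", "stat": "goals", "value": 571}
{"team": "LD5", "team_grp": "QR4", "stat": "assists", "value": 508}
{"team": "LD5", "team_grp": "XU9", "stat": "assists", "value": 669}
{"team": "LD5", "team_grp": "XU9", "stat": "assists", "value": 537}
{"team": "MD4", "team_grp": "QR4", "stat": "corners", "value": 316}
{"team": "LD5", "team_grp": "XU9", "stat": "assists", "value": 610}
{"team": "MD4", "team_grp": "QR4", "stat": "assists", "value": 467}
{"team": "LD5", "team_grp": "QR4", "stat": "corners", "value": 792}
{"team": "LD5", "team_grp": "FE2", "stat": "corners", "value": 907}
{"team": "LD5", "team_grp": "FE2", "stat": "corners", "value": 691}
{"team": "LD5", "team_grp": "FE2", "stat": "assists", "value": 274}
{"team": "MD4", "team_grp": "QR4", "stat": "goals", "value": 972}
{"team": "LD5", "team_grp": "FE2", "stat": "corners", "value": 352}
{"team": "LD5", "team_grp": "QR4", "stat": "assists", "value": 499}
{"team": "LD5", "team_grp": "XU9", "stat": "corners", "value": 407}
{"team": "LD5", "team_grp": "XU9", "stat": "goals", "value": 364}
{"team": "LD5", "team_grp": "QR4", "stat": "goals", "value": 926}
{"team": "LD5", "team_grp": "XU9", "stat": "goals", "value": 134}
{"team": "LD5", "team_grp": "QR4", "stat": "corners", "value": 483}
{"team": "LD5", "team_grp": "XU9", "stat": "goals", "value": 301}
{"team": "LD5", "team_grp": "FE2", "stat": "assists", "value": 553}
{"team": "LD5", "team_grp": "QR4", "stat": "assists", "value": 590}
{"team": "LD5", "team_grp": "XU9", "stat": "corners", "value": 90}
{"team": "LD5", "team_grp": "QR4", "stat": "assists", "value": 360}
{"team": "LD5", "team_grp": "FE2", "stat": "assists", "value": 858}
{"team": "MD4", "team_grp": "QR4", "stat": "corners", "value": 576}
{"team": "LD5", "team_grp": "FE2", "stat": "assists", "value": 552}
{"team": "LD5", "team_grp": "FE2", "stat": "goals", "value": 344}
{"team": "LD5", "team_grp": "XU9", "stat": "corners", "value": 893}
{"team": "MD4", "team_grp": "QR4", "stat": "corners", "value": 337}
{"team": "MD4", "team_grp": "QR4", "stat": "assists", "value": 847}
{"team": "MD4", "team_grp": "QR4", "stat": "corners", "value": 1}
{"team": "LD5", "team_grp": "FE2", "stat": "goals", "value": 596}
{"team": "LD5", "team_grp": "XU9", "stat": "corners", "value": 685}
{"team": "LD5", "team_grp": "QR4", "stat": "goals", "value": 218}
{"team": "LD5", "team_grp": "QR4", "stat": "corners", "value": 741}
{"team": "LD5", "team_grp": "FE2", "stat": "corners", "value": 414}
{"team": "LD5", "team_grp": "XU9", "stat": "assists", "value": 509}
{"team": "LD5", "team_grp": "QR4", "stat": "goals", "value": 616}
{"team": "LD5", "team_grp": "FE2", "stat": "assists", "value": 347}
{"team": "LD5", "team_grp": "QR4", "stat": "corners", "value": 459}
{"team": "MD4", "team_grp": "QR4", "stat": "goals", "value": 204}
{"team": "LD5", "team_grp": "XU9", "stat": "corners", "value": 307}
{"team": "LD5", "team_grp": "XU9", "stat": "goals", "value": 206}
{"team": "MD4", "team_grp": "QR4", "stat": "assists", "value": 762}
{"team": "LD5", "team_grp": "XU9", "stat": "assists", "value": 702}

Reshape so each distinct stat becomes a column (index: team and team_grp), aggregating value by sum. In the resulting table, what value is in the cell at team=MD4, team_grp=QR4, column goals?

2930

Rows with team=MD4, team_grp=QR4 and stat=goals: value values are 812, 406, 536, 972, 204.
812 + 406 + 536 + 972 + 204 = 2930.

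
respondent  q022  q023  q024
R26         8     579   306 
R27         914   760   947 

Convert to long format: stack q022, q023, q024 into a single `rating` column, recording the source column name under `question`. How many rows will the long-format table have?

6

2 respondent values × 3 melted columns = 6 rows.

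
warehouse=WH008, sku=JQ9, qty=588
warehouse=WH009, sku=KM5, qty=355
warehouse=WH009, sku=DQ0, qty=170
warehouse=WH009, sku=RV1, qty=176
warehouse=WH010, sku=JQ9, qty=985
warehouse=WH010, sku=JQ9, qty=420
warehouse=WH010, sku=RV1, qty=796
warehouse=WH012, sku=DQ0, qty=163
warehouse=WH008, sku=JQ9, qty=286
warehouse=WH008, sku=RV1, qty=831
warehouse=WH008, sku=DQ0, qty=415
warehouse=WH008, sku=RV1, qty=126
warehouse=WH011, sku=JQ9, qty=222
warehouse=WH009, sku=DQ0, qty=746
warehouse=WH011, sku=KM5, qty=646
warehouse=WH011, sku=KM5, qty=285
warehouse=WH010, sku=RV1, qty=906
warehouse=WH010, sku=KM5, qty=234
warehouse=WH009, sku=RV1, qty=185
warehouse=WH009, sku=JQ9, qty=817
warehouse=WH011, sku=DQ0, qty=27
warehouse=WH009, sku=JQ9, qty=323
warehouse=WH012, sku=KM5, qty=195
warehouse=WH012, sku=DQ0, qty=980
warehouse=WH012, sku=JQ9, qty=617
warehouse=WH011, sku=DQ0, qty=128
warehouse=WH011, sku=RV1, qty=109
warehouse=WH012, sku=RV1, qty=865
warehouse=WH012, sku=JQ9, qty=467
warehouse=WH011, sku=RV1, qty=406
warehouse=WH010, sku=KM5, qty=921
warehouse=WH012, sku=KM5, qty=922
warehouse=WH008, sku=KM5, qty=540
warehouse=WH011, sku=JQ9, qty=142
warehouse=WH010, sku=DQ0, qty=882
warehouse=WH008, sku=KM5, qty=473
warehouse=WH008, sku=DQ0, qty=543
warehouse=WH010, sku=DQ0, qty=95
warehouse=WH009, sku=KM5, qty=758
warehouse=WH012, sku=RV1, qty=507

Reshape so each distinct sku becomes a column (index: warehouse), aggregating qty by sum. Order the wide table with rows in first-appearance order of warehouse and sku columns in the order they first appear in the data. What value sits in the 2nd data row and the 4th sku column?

With rows in first-appearance order of warehouse, row 2 is warehouse=WH009. sku columns in first-appearance order: JQ9, KM5, DQ0, RV1; column 4 is RV1.
Long rows with warehouse=WH009, sku=RV1: 176 + 185 = 361.

361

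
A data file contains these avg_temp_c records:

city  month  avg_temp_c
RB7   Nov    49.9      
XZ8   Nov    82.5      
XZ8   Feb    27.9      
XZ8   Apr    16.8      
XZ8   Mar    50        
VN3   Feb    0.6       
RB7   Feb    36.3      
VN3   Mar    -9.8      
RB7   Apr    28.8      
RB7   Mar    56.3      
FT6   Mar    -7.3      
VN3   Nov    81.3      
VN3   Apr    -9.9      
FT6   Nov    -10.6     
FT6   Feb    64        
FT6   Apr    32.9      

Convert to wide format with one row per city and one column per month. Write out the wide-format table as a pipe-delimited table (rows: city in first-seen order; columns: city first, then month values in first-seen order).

| city | Nov | Feb | Apr | Mar |
| RB7 | 49.9 | 36.3 | 28.8 | 56.3 |
| XZ8 | 82.5 | 27.9 | 16.8 | 50 |
| VN3 | 81.3 | 0.6 | -9.9 | -9.8 |
| FT6 | -10.6 | 64 | 32.9 | -7.3 |

Columns: city plus the 4 distinct month values (Nov, Feb, Apr, Mar).
For example, row RB7 column Nov takes avg_temp_c=49.9 from the long row (RB7, Nov).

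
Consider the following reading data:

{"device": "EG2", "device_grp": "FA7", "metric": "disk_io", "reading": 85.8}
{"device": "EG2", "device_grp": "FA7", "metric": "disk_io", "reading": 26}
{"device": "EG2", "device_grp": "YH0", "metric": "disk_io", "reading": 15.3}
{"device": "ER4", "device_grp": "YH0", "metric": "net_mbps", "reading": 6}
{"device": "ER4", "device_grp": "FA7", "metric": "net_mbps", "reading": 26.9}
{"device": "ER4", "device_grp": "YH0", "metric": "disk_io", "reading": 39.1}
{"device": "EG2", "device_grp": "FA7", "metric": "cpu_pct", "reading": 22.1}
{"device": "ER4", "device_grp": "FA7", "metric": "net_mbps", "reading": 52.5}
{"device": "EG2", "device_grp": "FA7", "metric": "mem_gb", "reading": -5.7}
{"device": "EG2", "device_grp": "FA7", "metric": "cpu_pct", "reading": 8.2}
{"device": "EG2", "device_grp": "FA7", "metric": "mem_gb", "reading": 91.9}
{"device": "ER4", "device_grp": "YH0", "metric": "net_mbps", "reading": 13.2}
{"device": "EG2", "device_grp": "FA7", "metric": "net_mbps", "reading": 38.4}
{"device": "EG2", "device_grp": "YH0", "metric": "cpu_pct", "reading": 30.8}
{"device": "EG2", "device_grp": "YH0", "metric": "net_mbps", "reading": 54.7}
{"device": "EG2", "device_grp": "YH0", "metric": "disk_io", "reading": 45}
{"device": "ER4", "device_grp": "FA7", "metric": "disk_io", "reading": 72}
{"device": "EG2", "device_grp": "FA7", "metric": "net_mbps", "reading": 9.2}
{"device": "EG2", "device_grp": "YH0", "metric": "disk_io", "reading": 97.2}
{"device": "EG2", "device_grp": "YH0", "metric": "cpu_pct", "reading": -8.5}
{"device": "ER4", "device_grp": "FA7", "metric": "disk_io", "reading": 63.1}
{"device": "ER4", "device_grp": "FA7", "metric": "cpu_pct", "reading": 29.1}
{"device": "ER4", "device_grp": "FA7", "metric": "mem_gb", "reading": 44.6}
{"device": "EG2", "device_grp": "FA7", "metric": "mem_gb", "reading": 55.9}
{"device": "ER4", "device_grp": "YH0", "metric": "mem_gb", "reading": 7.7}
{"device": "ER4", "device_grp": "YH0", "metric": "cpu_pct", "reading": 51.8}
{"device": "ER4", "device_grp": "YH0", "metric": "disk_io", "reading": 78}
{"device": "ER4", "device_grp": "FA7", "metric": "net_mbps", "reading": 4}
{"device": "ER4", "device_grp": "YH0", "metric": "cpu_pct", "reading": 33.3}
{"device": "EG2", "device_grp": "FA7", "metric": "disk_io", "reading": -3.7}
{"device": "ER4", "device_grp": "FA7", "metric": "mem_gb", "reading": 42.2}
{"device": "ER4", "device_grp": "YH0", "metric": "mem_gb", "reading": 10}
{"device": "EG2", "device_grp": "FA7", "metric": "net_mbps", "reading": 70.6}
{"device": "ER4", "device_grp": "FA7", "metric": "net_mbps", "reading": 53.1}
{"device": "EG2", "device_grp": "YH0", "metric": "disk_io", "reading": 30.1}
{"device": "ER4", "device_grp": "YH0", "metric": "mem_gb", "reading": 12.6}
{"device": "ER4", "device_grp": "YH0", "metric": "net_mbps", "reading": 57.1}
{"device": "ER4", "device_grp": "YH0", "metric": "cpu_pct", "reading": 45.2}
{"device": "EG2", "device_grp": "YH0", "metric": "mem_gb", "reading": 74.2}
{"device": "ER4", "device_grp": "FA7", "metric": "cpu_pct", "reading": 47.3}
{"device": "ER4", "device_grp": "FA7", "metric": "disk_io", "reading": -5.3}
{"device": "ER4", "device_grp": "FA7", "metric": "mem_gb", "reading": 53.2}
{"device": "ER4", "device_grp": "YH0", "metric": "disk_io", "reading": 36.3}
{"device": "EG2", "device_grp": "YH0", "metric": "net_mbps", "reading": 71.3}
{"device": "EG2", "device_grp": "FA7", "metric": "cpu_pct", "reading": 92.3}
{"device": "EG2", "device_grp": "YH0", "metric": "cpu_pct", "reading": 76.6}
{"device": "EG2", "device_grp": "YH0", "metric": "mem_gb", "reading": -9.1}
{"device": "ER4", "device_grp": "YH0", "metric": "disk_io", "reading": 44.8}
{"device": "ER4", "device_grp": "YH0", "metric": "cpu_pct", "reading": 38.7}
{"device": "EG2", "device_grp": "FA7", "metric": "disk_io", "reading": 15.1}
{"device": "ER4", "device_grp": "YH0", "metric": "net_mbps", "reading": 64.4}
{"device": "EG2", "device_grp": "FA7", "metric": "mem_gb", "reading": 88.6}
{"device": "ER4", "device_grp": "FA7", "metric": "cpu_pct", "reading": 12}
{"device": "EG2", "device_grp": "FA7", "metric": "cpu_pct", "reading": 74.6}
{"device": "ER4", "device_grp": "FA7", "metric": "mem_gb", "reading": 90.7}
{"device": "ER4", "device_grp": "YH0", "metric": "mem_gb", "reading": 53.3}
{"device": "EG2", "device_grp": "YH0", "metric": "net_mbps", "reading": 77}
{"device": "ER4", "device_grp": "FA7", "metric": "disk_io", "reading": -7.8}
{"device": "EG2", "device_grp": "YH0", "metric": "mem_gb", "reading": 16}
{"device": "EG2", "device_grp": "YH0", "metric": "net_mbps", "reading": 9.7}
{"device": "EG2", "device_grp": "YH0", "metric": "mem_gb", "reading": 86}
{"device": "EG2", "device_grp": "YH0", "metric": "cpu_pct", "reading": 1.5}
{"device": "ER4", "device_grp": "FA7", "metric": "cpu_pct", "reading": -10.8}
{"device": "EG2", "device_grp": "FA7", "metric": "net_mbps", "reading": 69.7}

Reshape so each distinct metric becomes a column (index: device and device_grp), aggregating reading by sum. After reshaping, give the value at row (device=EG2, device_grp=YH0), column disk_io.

187.6

Rows with device=EG2, device_grp=YH0 and metric=disk_io: reading values are 15.3, 45, 97.2, 30.1.
15.3 + 45 + 97.2 + 30.1 = 187.6.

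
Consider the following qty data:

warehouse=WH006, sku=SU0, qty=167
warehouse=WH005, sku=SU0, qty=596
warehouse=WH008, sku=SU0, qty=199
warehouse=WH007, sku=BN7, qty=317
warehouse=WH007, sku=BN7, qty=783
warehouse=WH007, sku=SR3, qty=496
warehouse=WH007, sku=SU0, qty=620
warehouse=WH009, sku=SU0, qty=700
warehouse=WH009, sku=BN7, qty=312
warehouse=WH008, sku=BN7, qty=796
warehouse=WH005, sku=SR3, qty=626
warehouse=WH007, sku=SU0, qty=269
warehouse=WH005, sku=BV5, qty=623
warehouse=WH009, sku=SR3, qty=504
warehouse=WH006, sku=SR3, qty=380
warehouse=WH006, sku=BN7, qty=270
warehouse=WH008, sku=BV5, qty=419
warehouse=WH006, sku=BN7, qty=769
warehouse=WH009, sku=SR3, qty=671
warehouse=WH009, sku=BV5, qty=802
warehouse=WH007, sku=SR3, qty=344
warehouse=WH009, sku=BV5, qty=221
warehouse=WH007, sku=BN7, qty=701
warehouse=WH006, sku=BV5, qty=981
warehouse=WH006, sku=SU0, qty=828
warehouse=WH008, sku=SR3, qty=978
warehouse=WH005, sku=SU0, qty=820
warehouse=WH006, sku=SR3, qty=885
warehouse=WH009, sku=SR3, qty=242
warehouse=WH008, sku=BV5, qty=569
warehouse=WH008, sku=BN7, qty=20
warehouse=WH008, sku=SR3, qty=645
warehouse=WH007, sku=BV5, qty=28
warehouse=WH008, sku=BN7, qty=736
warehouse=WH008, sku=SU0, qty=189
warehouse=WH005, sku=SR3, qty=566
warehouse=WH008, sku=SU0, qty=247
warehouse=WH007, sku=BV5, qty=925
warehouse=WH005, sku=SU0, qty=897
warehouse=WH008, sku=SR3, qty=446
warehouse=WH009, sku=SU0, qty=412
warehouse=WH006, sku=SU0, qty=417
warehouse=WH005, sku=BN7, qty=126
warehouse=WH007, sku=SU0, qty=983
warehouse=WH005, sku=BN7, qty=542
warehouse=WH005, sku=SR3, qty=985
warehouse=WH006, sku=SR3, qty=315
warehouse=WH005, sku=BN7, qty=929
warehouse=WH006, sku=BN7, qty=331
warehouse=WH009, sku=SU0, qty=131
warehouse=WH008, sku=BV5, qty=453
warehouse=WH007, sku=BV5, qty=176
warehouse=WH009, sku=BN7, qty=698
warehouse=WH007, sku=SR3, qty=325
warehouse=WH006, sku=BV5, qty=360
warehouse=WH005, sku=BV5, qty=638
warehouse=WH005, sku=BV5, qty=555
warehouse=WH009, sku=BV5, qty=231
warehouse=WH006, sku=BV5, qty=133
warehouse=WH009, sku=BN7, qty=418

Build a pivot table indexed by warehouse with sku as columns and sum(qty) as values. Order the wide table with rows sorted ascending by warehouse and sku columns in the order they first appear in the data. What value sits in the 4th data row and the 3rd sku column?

2069

With rows sorted ascending by warehouse, row 4 is warehouse=WH008. sku columns in first-appearance order: SU0, BN7, SR3, BV5; column 3 is SR3.
Long rows with warehouse=WH008, sku=SR3: 978 + 645 + 446 = 2069.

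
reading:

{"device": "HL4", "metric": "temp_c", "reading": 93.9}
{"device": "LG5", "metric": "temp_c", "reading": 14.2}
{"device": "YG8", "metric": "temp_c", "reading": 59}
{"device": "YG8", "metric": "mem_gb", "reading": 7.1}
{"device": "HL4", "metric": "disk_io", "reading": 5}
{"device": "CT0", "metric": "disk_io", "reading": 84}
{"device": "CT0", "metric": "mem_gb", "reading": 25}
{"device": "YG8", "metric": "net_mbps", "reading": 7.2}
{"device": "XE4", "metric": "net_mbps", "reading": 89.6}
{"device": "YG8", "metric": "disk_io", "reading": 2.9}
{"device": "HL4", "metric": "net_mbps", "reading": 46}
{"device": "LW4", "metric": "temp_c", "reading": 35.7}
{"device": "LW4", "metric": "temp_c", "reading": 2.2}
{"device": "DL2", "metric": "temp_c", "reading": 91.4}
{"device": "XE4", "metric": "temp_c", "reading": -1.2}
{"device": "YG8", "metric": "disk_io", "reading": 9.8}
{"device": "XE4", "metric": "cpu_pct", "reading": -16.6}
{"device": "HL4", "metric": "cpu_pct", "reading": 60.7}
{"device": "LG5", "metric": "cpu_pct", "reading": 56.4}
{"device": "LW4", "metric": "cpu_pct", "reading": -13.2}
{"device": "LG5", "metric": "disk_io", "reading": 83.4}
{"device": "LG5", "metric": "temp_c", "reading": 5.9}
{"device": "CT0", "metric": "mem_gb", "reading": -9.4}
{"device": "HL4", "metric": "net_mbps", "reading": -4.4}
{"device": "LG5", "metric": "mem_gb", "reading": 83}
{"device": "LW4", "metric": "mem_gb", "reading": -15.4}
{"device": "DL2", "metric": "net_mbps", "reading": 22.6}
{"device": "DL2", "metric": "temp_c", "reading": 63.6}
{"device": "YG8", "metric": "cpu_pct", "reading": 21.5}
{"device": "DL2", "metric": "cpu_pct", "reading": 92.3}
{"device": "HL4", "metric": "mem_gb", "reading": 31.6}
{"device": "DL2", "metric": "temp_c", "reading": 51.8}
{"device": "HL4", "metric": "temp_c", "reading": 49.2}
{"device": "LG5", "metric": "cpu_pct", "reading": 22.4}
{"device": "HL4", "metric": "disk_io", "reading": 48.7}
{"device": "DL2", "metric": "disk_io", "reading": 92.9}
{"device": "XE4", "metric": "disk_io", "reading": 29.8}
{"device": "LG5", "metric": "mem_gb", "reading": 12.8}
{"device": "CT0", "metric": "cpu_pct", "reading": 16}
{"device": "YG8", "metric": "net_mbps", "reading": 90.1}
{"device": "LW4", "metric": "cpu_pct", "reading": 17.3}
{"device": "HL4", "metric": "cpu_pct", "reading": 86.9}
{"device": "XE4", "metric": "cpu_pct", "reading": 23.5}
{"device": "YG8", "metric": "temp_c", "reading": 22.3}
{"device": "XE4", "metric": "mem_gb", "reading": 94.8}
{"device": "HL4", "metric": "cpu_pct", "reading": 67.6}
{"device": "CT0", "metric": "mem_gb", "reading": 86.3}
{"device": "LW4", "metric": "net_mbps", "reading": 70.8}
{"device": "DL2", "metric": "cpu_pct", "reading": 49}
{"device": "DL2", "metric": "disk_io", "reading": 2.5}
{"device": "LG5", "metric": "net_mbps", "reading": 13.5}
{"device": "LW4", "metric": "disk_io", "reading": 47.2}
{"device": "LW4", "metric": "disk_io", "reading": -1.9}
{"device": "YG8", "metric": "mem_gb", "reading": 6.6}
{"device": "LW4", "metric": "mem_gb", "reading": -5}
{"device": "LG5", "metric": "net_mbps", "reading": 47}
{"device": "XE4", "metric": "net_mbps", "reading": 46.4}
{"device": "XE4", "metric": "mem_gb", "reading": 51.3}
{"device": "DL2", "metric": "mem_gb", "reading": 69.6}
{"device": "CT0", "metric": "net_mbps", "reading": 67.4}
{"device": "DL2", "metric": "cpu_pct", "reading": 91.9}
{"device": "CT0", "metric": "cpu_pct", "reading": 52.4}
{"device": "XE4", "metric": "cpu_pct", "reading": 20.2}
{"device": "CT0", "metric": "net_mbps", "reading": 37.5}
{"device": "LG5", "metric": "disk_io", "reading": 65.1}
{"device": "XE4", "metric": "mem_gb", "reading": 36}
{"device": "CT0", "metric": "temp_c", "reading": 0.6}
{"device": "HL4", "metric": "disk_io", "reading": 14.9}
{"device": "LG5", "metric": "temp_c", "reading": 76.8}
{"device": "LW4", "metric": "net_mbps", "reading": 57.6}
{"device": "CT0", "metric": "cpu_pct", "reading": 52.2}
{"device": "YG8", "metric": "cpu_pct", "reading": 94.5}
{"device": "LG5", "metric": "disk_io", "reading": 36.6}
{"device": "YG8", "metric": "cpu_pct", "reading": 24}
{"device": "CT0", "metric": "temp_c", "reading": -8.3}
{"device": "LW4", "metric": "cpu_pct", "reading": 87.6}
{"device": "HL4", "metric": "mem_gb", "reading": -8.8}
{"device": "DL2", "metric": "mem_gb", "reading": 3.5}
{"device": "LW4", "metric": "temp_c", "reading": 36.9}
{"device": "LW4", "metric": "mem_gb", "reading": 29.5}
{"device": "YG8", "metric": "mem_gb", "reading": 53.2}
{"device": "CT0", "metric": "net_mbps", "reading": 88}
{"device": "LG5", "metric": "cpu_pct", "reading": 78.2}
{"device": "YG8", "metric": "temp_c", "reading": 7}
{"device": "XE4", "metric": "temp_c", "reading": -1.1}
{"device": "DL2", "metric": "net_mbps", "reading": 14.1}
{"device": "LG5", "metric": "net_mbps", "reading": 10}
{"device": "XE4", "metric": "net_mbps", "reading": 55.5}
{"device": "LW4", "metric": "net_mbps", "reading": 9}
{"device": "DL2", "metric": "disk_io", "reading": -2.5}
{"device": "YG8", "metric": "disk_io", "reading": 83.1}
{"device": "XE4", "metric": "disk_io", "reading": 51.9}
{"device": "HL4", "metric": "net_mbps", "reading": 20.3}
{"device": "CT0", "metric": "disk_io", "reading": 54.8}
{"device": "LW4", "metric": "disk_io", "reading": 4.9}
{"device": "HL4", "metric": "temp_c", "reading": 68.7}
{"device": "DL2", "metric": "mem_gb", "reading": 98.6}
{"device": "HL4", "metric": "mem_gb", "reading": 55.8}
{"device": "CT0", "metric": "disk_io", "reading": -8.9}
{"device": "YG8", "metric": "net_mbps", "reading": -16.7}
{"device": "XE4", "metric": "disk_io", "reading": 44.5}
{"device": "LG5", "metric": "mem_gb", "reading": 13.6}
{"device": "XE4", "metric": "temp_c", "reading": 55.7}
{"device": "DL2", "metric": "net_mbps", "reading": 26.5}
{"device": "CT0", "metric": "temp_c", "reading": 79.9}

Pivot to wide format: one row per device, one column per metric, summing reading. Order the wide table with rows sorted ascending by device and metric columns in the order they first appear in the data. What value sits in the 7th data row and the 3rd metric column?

With rows sorted ascending by device, row 7 is device=YG8. metric columns in first-appearance order: temp_c, mem_gb, disk_io, net_mbps, cpu_pct; column 3 is disk_io.
Long rows with device=YG8, metric=disk_io: 2.9 + 9.8 + 83.1 = 95.8.

95.8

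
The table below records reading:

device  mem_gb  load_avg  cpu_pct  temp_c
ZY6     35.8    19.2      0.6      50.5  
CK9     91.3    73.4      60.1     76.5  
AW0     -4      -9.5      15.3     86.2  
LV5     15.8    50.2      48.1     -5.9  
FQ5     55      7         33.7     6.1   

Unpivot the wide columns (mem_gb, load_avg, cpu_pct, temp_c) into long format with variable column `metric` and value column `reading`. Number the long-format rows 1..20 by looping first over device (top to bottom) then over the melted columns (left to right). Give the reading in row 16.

20 rows total (5 × 4). Row 16: index ⌊(16-1)/4⌋ = 3 into device → LV5; (16-1) mod 4 = 3 into the melted columns → temp_c.
So row 16 is (LV5, temp_c, -5.9); reading = -5.9.

-5.9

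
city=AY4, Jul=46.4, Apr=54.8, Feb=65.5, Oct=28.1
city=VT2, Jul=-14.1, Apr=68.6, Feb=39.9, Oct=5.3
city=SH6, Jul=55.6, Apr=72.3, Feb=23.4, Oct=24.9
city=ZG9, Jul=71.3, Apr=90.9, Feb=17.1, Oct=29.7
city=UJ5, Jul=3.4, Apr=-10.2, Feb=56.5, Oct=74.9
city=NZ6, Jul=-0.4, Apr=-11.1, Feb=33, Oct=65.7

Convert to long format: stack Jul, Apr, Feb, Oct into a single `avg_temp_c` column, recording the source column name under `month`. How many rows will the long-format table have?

24

6 city values × 4 melted columns = 24 rows.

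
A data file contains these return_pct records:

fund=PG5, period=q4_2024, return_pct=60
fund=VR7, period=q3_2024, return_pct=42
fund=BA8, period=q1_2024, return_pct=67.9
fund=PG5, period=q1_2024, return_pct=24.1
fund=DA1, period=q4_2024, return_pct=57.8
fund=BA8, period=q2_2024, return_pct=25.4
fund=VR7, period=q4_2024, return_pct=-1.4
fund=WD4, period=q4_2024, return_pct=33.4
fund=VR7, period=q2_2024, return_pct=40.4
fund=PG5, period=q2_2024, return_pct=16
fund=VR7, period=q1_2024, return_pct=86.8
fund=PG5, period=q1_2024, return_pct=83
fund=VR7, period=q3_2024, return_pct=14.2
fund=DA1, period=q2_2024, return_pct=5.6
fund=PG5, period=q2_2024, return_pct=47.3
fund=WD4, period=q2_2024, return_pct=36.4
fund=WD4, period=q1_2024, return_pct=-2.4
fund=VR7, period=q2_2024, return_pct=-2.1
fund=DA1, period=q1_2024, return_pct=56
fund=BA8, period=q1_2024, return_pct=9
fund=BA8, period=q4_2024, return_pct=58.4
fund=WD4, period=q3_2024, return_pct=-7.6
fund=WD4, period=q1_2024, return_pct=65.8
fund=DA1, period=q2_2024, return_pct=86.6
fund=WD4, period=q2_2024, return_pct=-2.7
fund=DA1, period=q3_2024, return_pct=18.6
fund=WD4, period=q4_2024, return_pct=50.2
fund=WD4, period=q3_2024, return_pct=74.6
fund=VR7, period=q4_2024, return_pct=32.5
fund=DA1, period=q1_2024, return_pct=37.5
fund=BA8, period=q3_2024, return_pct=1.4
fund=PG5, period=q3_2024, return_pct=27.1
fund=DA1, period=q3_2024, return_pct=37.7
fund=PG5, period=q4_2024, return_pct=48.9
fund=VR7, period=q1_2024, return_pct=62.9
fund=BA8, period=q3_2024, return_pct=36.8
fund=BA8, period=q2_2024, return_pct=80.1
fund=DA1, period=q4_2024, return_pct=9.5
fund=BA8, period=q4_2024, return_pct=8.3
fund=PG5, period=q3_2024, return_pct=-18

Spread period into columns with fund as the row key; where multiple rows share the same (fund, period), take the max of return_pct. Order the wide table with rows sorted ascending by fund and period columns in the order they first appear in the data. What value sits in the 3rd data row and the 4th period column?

With rows sorted ascending by fund, row 3 is fund=PG5. period columns in first-appearance order: q4_2024, q3_2024, q1_2024, q2_2024; column 4 is q2_2024.
Long rows with fund=PG5, period=q2_2024: max(16, 47.3) = 47.3.

47.3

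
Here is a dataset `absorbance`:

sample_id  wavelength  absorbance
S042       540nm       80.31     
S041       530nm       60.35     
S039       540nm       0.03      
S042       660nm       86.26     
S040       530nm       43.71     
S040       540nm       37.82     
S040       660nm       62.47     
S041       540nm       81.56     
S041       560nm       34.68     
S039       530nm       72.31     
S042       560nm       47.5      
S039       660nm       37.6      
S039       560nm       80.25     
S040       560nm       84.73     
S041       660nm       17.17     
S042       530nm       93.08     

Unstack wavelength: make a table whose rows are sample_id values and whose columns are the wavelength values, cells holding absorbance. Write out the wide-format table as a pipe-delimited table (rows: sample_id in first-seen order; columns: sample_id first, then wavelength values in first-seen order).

| sample_id | 540nm | 530nm | 660nm | 560nm |
| S042 | 80.31 | 93.08 | 86.26 | 47.5 |
| S041 | 81.56 | 60.35 | 17.17 | 34.68 |
| S039 | 0.03 | 72.31 | 37.6 | 80.25 |
| S040 | 37.82 | 43.71 | 62.47 | 84.73 |

Columns: sample_id plus the 4 distinct wavelength values (540nm, 530nm, 660nm, 560nm).
For example, row S042 column 540nm takes absorbance=80.31 from the long row (S042, 540nm).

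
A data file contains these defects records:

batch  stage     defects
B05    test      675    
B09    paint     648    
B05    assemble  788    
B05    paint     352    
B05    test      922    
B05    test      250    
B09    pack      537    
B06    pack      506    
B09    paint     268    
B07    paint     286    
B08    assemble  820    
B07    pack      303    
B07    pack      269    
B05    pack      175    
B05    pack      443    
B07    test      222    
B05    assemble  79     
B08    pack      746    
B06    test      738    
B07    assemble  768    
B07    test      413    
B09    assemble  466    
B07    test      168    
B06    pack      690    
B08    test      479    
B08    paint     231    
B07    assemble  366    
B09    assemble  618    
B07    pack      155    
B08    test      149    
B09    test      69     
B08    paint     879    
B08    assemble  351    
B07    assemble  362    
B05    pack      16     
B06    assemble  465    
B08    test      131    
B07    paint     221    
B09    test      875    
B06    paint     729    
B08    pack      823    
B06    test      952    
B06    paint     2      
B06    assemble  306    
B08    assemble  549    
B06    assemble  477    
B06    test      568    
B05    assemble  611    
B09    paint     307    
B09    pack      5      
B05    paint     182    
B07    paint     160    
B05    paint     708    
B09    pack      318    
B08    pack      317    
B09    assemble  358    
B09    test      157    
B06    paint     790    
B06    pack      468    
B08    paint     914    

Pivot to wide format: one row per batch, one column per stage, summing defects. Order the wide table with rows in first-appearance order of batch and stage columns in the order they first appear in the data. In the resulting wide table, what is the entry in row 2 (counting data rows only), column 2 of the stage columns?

1223

With rows in first-appearance order of batch, row 2 is batch=B09. stage columns in first-appearance order: test, paint, assemble, pack; column 2 is paint.
Long rows with batch=B09, stage=paint: 648 + 268 + 307 = 1223.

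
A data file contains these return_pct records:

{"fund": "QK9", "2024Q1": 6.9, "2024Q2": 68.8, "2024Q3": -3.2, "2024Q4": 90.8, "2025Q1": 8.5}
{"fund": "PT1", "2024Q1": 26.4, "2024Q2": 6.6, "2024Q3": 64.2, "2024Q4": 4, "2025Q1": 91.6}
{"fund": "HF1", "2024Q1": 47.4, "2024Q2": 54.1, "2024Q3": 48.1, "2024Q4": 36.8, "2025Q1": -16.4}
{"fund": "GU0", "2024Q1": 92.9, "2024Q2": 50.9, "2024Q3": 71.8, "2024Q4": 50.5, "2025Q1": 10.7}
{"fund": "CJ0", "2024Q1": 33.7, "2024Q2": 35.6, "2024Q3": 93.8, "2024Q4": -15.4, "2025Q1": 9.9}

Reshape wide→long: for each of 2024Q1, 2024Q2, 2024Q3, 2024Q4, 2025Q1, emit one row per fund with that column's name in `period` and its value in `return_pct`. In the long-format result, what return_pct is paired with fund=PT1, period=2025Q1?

Unpivoting turns each (fund, wide-column) pair into one long row.
The wide cell at row PT1, column 2025Q1 holds 91.6, so the long row (PT1, 2025Q1) has return_pct=91.6.

91.6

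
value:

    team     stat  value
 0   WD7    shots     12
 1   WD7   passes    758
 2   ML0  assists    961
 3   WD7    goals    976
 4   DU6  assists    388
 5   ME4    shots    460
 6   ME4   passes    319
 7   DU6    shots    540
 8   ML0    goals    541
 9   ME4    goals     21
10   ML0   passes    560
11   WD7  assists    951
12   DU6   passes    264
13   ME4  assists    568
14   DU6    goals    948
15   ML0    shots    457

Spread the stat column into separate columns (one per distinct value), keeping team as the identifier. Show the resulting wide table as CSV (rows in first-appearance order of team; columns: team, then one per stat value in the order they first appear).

team,shots,passes,assists,goals
WD7,12,758,951,976
ML0,457,560,961,541
DU6,540,264,388,948
ME4,460,319,568,21

Columns: team plus the 4 distinct stat values (shots, passes, assists, goals).
For example, row WD7 column shots takes value=12 from the long row (WD7, shots).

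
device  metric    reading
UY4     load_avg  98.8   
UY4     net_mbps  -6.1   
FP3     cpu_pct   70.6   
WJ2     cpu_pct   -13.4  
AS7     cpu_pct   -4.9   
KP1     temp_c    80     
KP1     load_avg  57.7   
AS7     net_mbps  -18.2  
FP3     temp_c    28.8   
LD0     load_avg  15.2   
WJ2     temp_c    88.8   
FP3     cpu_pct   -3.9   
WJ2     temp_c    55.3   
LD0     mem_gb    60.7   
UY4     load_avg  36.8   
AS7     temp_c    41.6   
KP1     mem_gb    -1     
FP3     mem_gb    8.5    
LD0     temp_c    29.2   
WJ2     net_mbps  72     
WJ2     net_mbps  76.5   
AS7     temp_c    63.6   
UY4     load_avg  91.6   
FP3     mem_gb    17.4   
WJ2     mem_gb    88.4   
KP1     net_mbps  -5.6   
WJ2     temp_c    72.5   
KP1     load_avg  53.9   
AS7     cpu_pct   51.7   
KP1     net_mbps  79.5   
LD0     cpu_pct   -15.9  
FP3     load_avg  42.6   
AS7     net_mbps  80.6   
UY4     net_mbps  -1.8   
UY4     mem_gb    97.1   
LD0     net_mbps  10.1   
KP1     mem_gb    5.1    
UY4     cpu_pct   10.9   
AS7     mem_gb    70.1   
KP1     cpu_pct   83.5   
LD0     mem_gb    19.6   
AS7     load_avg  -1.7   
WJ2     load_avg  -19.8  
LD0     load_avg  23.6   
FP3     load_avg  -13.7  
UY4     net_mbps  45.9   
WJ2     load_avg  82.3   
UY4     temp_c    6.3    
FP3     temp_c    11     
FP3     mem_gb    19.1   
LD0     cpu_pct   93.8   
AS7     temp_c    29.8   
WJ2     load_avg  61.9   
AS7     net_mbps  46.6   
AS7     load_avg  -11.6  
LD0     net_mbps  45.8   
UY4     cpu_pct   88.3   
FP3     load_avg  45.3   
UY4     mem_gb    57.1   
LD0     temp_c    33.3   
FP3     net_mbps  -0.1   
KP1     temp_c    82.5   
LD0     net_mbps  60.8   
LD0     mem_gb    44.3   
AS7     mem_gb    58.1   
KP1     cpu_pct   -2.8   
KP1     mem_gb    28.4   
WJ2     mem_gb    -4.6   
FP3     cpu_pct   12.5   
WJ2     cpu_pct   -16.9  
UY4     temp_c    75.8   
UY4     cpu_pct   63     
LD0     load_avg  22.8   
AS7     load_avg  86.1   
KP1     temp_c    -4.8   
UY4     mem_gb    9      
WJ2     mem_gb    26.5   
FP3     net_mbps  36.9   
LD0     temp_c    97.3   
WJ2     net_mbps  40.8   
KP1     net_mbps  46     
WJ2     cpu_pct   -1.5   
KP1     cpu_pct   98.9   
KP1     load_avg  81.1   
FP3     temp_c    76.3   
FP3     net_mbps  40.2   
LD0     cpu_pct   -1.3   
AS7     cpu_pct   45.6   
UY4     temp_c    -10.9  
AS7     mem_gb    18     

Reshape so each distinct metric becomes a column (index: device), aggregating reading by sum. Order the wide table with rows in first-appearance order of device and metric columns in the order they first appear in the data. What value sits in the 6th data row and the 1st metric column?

With rows in first-appearance order of device, row 6 is device=LD0. metric columns in first-appearance order: load_avg, net_mbps, cpu_pct, temp_c, mem_gb; column 1 is load_avg.
Long rows with device=LD0, metric=load_avg: 15.2 + 23.6 + 22.8 = 61.6.

61.6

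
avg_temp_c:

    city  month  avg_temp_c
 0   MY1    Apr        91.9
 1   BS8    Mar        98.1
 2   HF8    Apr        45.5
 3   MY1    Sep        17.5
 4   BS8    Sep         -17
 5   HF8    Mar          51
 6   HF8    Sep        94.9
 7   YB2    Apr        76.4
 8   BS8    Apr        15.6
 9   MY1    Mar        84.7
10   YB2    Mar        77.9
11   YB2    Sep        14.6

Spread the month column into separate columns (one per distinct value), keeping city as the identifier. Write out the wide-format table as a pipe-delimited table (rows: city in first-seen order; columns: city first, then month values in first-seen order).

Columns: city plus the 3 distinct month values (Apr, Mar, Sep).
For example, row MY1 column Apr takes avg_temp_c=91.9 from the long row (MY1, Apr).

| city | Apr | Mar | Sep |
| MY1 | 91.9 | 84.7 | 17.5 |
| BS8 | 15.6 | 98.1 | -17 |
| HF8 | 45.5 | 51 | 94.9 |
| YB2 | 76.4 | 77.9 | 14.6 |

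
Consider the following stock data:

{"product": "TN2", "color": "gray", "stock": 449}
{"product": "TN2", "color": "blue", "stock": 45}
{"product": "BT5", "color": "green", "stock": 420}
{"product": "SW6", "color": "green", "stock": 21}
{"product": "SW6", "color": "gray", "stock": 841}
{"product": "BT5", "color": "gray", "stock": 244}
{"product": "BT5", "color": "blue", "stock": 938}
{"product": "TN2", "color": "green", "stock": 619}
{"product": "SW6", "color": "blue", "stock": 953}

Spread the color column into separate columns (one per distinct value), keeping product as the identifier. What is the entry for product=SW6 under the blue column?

Wide layout: rows indexed by product, columns are the 3 distinct color values (gray, blue, green).
Cell (product=SW6, color=blue) draws from the long row where product=SW6 and color=blue, which has stock=953.

953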